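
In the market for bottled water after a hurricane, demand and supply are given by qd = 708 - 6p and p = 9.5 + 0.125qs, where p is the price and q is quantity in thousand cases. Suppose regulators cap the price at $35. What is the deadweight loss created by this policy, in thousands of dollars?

4116

Rearranging supply gives qs = 8p - 76. Without the control the market clears where 708 - 6p = 8p - 76, i.e. p* = 56 and q* = 372.
The ceiling of 35 is below the equilibrium price 56, so it binds.
At p = 35: qd = 708 - 6·35 = 498 and qs = 8·35 - 76 = 204.
Quantity traded falls to 204. At q = 204 the demand price is (708 - 204)/6 = 84 and the supply price is (76 + 204)/8 = 35.
Deadweight loss = ½ · (84 - 35) · (372 - 204) = ½ · 49 · 168 = 4116.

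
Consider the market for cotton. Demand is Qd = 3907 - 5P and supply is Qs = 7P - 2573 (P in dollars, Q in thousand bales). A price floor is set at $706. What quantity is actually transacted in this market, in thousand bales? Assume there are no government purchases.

Without the control the market clears where 3907 - 5P = 7P - 2573, i.e. P* = 540 and Q* = 1207.
Because the floor (706) lies above the market-clearing price, it is binding.
At P = 706: Qd = 3907 - 5·706 = 377 and Qs = 7·706 - 2573 = 2369.
The quantity actually transacted is the short side, demand: 377.

377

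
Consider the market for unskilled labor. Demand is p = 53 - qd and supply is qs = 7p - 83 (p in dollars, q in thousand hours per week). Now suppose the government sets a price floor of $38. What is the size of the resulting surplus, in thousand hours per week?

168

Rearranging demand gives qd = 53 - p. In a free market, 53 - p = 7p - 83 gives the equilibrium p* = 17, q* = 36.
Since 38 > 17, the floor is binding.
At p = 38: qd = 53 - 38 = 15 and qs = 7·38 - 83 = 183.
Surplus = qs - qd = 183 - 15 = 168.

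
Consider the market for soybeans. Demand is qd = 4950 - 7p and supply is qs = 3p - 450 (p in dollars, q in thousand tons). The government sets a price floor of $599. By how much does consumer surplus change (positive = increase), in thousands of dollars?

In a free market, 4950 - 7p = 3p - 450 gives the equilibrium p* = 540, q* = 1170.
Since 599 > 540, the floor is binding.
At p = 599: qd = 4950 - 7·599 = 757 and qs = 3·599 - 450 = 1347.
Consumer surplus without the control is ½ · (4950/7 - 540) · 1170 = 684450/7.
With the floor, consumers buy 757 units at 599, so CS = ½ · (4950/7 - 599) · 757 = 573049/14.
Change in consumer surplus = 573049/14 - 684450/7 = -56846.5.

-56846.5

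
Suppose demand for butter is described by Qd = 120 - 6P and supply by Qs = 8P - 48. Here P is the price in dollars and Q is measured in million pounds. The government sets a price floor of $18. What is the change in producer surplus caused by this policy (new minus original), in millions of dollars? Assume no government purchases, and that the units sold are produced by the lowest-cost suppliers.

-9

Setting quantity demanded equal to quantity supplied, 120 - 6P = 8P - 48, gives P* = 12 and Q* = 48.
Since 18 > 12, the floor is binding.
At P = 18: Qd = 120 - 6·18 = 12 and Qs = 8·18 - 48 = 96.
Producer surplus without the control is ½ · (12 - 6) · 48 = 144.
With the floor, 12 units are sold at 18. The supply price at Q = 12 is 7.5, so PS = ½ · [(18 - 6) + (18 - 7.5)] · 12 = 135.
Change in producer surplus = 135 - 144 = -9.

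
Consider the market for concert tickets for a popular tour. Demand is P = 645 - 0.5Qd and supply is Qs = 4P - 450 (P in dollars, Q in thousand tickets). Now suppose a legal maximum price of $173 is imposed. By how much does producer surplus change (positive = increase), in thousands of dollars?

Rearranging demand gives Qd = 1290 - 2P. Setting quantity demanded equal to quantity supplied, 1290 - 2P = 4P - 450, gives P* = 290 and Q* = 710.
Because the ceiling (173) lies below the market-clearing price, it is binding.
At P = 173: Qd = 1290 - 2·173 = 944 and Qs = 4·173 - 450 = 242.
Producer surplus without the control is ½ · (290 - 112.5) · 710 = 63012.5.
With the ceiling, producers sell 242 units at 173, so PS = ½ · (173 - 112.5) · 242 = 7320.5.
Change in producer surplus = 7320.5 - 63012.5 = -55692.

-55692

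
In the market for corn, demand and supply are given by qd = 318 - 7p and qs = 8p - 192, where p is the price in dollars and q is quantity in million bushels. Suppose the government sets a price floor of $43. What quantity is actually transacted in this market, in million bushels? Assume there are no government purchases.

In a free market, 318 - 7p = 8p - 192 gives the equilibrium p* = 34, q* = 80.
The floor of 43 is above the equilibrium price 34, so it binds.
At p = 43: qd = 318 - 7·43 = 17 and qs = 8·43 - 192 = 152.
The quantity actually transacted is the short side, demand: 17.

17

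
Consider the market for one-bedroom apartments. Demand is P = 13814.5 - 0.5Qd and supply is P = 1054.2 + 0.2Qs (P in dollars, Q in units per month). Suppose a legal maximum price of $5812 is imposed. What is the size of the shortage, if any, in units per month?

Rearranging demand gives Qd = 27629 - 2P; rearranging supply gives Qs = 5P - 5271. Setting quantity demanded equal to quantity supplied, 27629 - 2P = 5P - 5271, gives P* = 4700 and Q* = 18229.
Since 5812 is above P* = 4700, the ceiling does not bind and the free-market outcome prevails.
Since the control does not bind, there is no shortage.

0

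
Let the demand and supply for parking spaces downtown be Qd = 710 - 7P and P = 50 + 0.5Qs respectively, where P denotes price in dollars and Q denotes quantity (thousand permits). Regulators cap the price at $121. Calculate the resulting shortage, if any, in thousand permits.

Rearranging supply gives Qs = 2P - 100. Equilibrium: 710 - 7P = 2P - 100, so 810 = 9P and P* = 90, Q* = 80.
The ceiling of 121 is above the equilibrium price 90, so it is not binding; the market clears at P* = 90, Q* = 80.
Since the control does not bind, there is no shortage.

0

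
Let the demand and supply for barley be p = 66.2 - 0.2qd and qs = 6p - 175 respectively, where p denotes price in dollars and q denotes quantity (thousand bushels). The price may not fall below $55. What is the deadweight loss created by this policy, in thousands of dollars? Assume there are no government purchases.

371.25

Rearranging demand gives qd = 331 - 5p. In a free market, 331 - 5p = 6p - 175 gives the equilibrium p* = 46, q* = 101.
Because the floor (55) lies above the market-clearing price, it is binding.
At p = 55: qd = 331 - 5·55 = 56 and qs = 6·55 - 175 = 155.
Quantity traded falls to 56. At q = 56 the demand price is (331 - 56)/5 = 55 and the supply price is (175 + 56)/6 = 38.5.
Deadweight loss = ½ · (55 - 38.5) · (101 - 56) = ½ · 16.5 · 45 = 371.25.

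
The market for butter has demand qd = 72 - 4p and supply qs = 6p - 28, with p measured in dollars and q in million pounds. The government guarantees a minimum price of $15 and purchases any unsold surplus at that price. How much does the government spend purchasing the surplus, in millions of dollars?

Without the control the market clears where 72 - 4p = 6p - 28, i.e. p* = 10 and q* = 32.
The floor of 15 is above the equilibrium price 10, so it binds.
At p = 15: qd = 72 - 4·15 = 12 and qs = 6·15 - 28 = 62.
Surplus = qs - qd = 50.
Government expenditure = surplus × support price = 50 × 15 = 750.

750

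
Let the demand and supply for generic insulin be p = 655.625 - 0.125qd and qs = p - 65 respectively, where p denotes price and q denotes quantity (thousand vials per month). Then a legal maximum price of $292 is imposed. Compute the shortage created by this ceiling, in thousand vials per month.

Rearranging demand gives qd = 5245 - 8p. Equilibrium: 5245 - 8p = p - 65, so 5310 = 9p and p* = 590, q* = 525.
Since 292 < 590, the ceiling is binding.
At p = 292: qd = 5245 - 8·292 = 2909 and qs = 292 - 65 = 227.
Shortage = qd - qs = 2909 - 227 = 2682.

2682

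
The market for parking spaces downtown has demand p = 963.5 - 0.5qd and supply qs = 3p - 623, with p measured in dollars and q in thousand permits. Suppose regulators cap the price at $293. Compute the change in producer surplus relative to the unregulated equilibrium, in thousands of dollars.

-126185.5

Rearranging demand gives qd = 1927 - 2p. Without the control the market clears where 1927 - 2p = 3p - 623, i.e. p* = 510 and q* = 907.
Because the ceiling (293) lies below the market-clearing price, it is binding.
At p = 293: qd = 1927 - 2·293 = 1341 and qs = 3·293 - 623 = 256.
Producer surplus without the control is ½ · (510 - 623/3) · 907 = 822649/6.
With the ceiling, producers sell 256 units at 293, so PS = ½ · (293 - 623/3) · 256 = 32768/3.
Change in producer surplus = 32768/3 - 822649/6 = -126185.5.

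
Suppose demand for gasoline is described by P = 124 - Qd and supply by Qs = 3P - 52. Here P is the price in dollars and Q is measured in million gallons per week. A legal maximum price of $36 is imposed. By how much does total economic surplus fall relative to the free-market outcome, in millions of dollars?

384

Rearranging demand gives Qd = 124 - P. Setting quantity demanded equal to quantity supplied, 124 - P = 3P - 52, gives P* = 44 and Q* = 80.
Since 36 < 44, the ceiling is binding.
At P = 36: Qd = 124 - 36 = 88 and Qs = 3·36 - 52 = 56.
Quantity traded falls to 56. At Q = 56 the demand price is 124 - 56 = 68 and the supply price is (52 + 56)/3 = 36.
Deadweight loss = ½ · (68 - 36) · (80 - 56) = ½ · 32 · 24 = 384.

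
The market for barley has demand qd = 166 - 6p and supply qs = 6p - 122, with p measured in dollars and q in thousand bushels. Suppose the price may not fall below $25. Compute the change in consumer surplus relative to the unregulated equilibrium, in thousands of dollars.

Without the control the market clears where 166 - 6p = 6p - 122, i.e. p* = 24 and q* = 22.
Because the floor (25) lies above the market-clearing price, it is binding.
At p = 25: qd = 166 - 6·25 = 16 and qs = 6·25 - 122 = 28.
Consumer surplus without the control is ½ · (83/3 - 24) · 22 = 121/3.
With the floor, consumers buy 16 units at 25, so CS = ½ · (83/3 - 25) · 16 = 64/3.
Change in consumer surplus = 64/3 - 121/3 = -19.

-19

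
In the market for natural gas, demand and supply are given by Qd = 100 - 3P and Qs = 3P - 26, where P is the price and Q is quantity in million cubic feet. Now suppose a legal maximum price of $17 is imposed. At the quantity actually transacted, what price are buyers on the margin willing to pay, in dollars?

Setting quantity demanded equal to quantity supplied, 100 - 3P = 3P - 26, gives P* = 21 and Q* = 37.
The ceiling of 17 is below the equilibrium price 21, so it binds.
At P = 17: Qd = 100 - 3·17 = 49 and Qs = 3·17 - 26 = 25.
Only 25 units reach the market. On the demand curve, the marginal buyer's willingness to pay at Q = 25 is (100 - 25)/3 = 25.

25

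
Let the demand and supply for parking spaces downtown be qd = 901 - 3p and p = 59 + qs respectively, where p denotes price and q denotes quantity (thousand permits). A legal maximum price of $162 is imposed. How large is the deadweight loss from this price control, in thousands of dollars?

Rearranging supply gives qs = p - 59. Equilibrium: 901 - 3p = p - 59, so 960 = 4p and p* = 240, q* = 181.
Since 162 < 240, the ceiling is binding.
At p = 162: qd = 901 - 3·162 = 415 and qs = 162 - 59 = 103.
Quantity traded falls to 103. At q = 103 the demand price is (901 - 103)/3 = 266 and the supply price is 59 + 103 = 162.
Deadweight loss = ½ · (266 - 162) · (181 - 103) = ½ · 104 · 78 = 4056.

4056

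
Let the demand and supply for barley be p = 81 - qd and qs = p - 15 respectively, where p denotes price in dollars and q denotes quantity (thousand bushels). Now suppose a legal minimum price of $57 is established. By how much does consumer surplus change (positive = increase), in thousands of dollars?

-256.5

Rearranging demand gives qd = 81 - p. Without the control the market clears where 81 - p = p - 15, i.e. p* = 48 and q* = 33.
The floor of 57 is above the equilibrium price 48, so it binds.
At p = 57: qd = 81 - 57 = 24 and qs = 57 - 15 = 42.
Consumer surplus without the control is ½ · (81 - 48) · 33 = 544.5.
With the floor, consumers buy 24 units at 57, so CS = ½ · (81 - 57) · 24 = 288.
Change in consumer surplus = 288 - 544.5 = -256.5.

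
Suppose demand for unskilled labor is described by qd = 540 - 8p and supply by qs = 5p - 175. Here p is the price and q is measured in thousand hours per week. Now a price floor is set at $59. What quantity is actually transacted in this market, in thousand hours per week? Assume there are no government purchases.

In a free market, 540 - 8p = 5p - 175 gives the equilibrium p* = 55, q* = 100.
Because the floor (59) lies above the market-clearing price, it is binding.
At p = 59: qd = 540 - 8·59 = 68 and qs = 5·59 - 175 = 120.
The quantity actually transacted is the short side, demand: 68.

68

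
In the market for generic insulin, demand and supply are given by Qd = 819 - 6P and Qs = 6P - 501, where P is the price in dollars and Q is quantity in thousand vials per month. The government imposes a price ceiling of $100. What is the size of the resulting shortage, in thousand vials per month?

120

Equilibrium: 819 - 6P = 6P - 501, so 1320 = 12P and P* = 110, Q* = 159.
The ceiling of 100 is below the equilibrium price 110, so it binds.
At P = 100: Qd = 819 - 6·100 = 219 and Qs = 6·100 - 501 = 99.
Shortage = Qd - Qs = 219 - 99 = 120.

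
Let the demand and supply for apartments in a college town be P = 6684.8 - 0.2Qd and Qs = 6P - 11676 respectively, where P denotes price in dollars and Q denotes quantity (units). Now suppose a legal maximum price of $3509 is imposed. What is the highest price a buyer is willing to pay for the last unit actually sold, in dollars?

Rearranging demand gives Qd = 33424 - 5P. Setting quantity demanded equal to quantity supplied, 33424 - 5P = 6P - 11676, gives P* = 4100 and Q* = 12924.
The ceiling of 3509 is below the equilibrium price 4100, so it binds.
At P = 3509: Qd = 33424 - 5·3509 = 15879 and Qs = 6·3509 - 11676 = 9378.
Only 9378 units reach the market. On the demand curve, the marginal buyer's willingness to pay at Q = 9378 is (33424 - 9378)/5 = 4809.2.

4809.2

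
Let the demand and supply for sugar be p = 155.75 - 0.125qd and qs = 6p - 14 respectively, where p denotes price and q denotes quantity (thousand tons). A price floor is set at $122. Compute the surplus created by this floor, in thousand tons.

448

Rearranging demand gives qd = 1246 - 8p. Equilibrium: 1246 - 8p = 6p - 14, so 1260 = 14p and p* = 90, q* = 526.
Because the floor (122) lies above the market-clearing price, it is binding.
At p = 122: qd = 1246 - 8·122 = 270 and qs = 6·122 - 14 = 718.
Surplus = qs - qd = 718 - 270 = 448.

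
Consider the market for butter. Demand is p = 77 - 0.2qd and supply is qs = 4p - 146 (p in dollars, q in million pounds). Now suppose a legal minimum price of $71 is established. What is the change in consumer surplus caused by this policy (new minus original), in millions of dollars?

Rearranging demand gives qd = 385 - 5p. Without the control the market clears where 385 - 5p = 4p - 146, i.e. p* = 59 and q* = 90.
The floor of 71 is above the equilibrium price 59, so it binds.
At p = 71: qd = 385 - 5·71 = 30 and qs = 4·71 - 146 = 138.
Consumer surplus without the control is ½ · (77 - 59) · 90 = 810.
With the floor, consumers buy 30 units at 71, so CS = ½ · (77 - 71) · 30 = 90.
Change in consumer surplus = 90 - 810 = -720.

-720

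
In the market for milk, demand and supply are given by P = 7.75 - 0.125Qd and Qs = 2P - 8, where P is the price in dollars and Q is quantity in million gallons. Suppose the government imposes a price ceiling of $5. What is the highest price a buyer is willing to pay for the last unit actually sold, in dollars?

Rearranging demand gives Qd = 62 - 8P. Equilibrium: 62 - 8P = 2P - 8, so 70 = 10P and P* = 7, Q* = 6.
Because the ceiling (5) lies below the market-clearing price, it is binding.
At P = 5: Qd = 62 - 8·5 = 22 and Qs = 2·5 - 8 = 2.
Only 2 units reach the market. On the demand curve, the marginal buyer's willingness to pay at Q = 2 is (62 - 2)/8 = 7.5.

7.5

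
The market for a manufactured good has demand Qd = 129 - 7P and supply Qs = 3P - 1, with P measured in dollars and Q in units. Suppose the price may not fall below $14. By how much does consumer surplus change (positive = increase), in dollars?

In a free market, 129 - 7P = 3P - 1 gives the equilibrium P* = 13, Q* = 38.
The floor of 14 is above the equilibrium price 13, so it binds.
At P = 14: Qd = 129 - 7·14 = 31 and Qs = 3·14 - 1 = 41.
Consumer surplus without the control is ½ · (129/7 - 13) · 38 = 722/7.
With the floor, consumers buy 31 units at 14, so CS = ½ · (129/7 - 14) · 31 = 961/14.
Change in consumer surplus = 961/14 - 722/7 = -34.5.

-34.5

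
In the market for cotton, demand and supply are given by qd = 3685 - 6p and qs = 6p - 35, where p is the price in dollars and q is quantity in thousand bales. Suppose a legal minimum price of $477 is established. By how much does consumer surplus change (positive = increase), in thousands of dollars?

Setting quantity demanded equal to quantity supplied, 3685 - 6p = 6p - 35, gives p* = 310 and q* = 1825.
The floor of 477 is above the equilibrium price 310, so it binds.
At p = 477: qd = 3685 - 6·477 = 823 and qs = 6·477 - 35 = 2827.
Consumer surplus without the control is ½ · (3685/6 - 310) · 1825 = 3330625/12.
With the floor, consumers buy 823 units at 477, so CS = ½ · (3685/6 - 477) · 823 = 677329/12.
Change in consumer surplus = 677329/12 - 3330625/12 = -221108.

-221108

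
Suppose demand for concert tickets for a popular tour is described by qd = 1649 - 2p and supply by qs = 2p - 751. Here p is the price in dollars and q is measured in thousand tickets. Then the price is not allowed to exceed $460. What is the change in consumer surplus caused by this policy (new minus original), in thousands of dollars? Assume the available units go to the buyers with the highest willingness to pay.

4060

In a free market, 1649 - 2p = 2p - 751 gives the equilibrium p* = 600, q* = 449.
The ceiling of 460 is below the equilibrium price 600, so it binds.
At p = 460: qd = 1649 - 2·460 = 729 and qs = 2·460 - 751 = 169.
Consumer surplus without the control is ½ · (824.5 - 600) · 449 = 50400.25.
With the ceiling, 169 units are sold at 460 (assume they go to the highest-value buyers). The demand price at q = 169 is 740, so CS = ½ · [(824.5 - 460) + (740 - 460)] · 169 = 54460.25.
Change in consumer surplus = 54460.25 - 50400.25 = 4060.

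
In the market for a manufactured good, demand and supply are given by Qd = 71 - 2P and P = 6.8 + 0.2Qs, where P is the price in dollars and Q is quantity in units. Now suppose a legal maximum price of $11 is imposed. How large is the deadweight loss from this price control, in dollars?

140

Rearranging supply gives Qs = 5P - 34. Equilibrium: 71 - 2P = 5P - 34, so 105 = 7P and P* = 15, Q* = 41.
The ceiling of 11 is below the equilibrium price 15, so it binds.
At P = 11: Qd = 71 - 2·11 = 49 and Qs = 5·11 - 34 = 21.
Quantity traded falls to 21. At Q = 21 the demand price is (71 - 21)/2 = 25 and the supply price is (34 + 21)/5 = 11.
Deadweight loss = ½ · (25 - 11) · (41 - 21) = ½ · 14 · 20 = 140.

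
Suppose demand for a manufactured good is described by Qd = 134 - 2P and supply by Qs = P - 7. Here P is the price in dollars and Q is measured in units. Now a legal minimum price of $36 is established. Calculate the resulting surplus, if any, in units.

Equilibrium: 134 - 2P = P - 7, so 141 = 3P and P* = 47, Q* = 40.
Since 36 is below P* = 47, the floor does not bind and the free-market outcome prevails.
Since the control does not bind, there is no surplus.

0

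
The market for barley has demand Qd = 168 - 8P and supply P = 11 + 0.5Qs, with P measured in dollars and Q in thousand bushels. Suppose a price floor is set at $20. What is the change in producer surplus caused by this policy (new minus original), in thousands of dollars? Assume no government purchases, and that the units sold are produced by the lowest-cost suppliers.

Rearranging supply gives Qs = 2P - 22. Setting quantity demanded equal to quantity supplied, 168 - 8P = 2P - 22, gives P* = 19 and Q* = 16.
The floor of 20 is above the equilibrium price 19, so it binds.
At P = 20: Qd = 168 - 8·20 = 8 and Qs = 2·20 - 22 = 18.
Producer surplus without the control is ½ · (19 - 11) · 16 = 64.
With the floor, 8 units are sold at 20. The supply price at Q = 8 is 15, so PS = ½ · [(20 - 11) + (20 - 15)] · 8 = 56.
Change in producer surplus = 56 - 64 = -8.

-8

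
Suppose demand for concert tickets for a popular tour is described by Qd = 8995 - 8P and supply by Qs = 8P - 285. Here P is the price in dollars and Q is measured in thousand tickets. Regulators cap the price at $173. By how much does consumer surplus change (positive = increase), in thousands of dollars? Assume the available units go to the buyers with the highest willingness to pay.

-215303

In a free market, 8995 - 8P = 8P - 285 gives the equilibrium P* = 580, Q* = 4355.
The ceiling of 173 is below the equilibrium price 580, so it binds.
At P = 173: Qd = 8995 - 8·173 = 7611 and Qs = 8·173 - 285 = 1099.
Consumer surplus without the control is ½ · (1124.375 - 580) · 4355 = 1185376.5625.
With the ceiling, 1099 units are sold at 173 (assume they go to the highest-value buyers). The demand price at Q = 1099 is 987, so CS = ½ · [(1124.375 - 173) + (987 - 173)] · 1099 = 970073.5625.
Change in consumer surplus = 970073.5625 - 1185376.5625 = -215303.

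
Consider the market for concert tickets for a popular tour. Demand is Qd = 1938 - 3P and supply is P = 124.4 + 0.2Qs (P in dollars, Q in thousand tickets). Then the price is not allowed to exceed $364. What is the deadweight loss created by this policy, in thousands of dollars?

Rearranging supply gives Qs = 5P - 622. Setting quantity demanded equal to quantity supplied, 1938 - 3P = 5P - 622, gives P* = 320 and Q* = 978.
The ceiling of 364 is above the equilibrium price 320, so it is not binding; the market clears at P* = 320, Q* = 978.
Since the control does not bind, no trades are prevented and deadweight loss is zero.

0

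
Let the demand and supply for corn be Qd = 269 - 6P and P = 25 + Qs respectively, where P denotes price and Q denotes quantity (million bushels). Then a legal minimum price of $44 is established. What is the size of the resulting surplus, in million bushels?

Rearranging supply gives Qs = P - 25. Equilibrium: 269 - 6P = P - 25, so 294 = 7P and P* = 42, Q* = 17.
The floor of 44 is above the equilibrium price 42, so it binds.
At P = 44: Qd = 269 - 6·44 = 5 and Qs = 44 - 25 = 19.
Surplus = Qs - Qd = 19 - 5 = 14.

14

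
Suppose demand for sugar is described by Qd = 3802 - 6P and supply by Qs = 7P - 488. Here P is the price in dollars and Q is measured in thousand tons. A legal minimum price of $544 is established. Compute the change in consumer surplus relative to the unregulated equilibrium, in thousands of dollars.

In a free market, 3802 - 6P = 7P - 488 gives the equilibrium P* = 330, Q* = 1822.
Since 544 > 330, the floor is binding.
At P = 544: Qd = 3802 - 6·544 = 538 and Qs = 7·544 - 488 = 3320.
Consumer surplus without the control is ½ · (1901/3 - 330) · 1822 = 829921/3.
With the floor, consumers buy 538 units at 544, so CS = ½ · (1901/3 - 544) · 538 = 72361/3.
Change in consumer surplus = 72361/3 - 829921/3 = -252520.

-252520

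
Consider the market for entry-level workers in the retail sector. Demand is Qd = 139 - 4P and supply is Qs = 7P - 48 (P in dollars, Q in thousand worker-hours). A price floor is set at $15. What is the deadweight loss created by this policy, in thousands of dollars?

Setting quantity demanded equal to quantity supplied, 139 - 4P = 7P - 48, gives P* = 17 and Q* = 71.
Since 15 is below P* = 17, the floor does not bind and the free-market outcome prevails.
Since the control does not bind, no trades are prevented and deadweight loss is zero.

0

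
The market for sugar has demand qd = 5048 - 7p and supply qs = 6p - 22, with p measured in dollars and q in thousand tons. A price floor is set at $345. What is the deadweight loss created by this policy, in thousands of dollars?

0

Without the control the market clears where 5048 - 7p = 6p - 22, i.e. p* = 390 and q* = 2318.
Since 345 is below p* = 390, the floor does not bind and the free-market outcome prevails.
Since the control does not bind, no trades are prevented and deadweight loss is zero.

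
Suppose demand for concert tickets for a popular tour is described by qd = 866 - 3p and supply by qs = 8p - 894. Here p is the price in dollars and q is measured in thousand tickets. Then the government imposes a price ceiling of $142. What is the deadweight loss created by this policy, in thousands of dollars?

In a free market, 866 - 3p = 8p - 894 gives the equilibrium p* = 160, q* = 386.
Because the ceiling (142) lies below the market-clearing price, it is binding.
At p = 142: qd = 866 - 3·142 = 440 and qs = 8·142 - 894 = 242.
Quantity traded falls to 242. At q = 242 the demand price is (866 - 242)/3 = 208 and the supply price is (894 + 242)/8 = 142.
Deadweight loss = ½ · (208 - 142) · (386 - 242) = ½ · 66 · 144 = 4752.

4752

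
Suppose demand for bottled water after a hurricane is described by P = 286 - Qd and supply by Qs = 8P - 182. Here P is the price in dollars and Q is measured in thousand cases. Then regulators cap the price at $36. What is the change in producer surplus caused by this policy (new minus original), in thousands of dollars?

Rearranging demand gives Qd = 286 - P. In a free market, 286 - P = 8P - 182 gives the equilibrium P* = 52, Q* = 234.
Because the ceiling (36) lies below the market-clearing price, it is binding.
At P = 36: Qd = 286 - 36 = 250 and Qs = 8·36 - 182 = 106.
Producer surplus without the control is ½ · (52 - 22.75) · 234 = 3422.25.
With the ceiling, producers sell 106 units at 36, so PS = ½ · (36 - 22.75) · 106 = 702.25.
Change in producer surplus = 702.25 - 3422.25 = -2720.

-2720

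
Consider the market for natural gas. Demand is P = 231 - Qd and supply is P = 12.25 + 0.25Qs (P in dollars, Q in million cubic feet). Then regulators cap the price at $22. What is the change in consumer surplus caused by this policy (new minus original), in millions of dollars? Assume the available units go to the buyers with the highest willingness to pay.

Rearranging demand gives Qd = 231 - P; rearranging supply gives Qs = 4P - 49. Without the control the market clears where 231 - P = 4P - 49, i.e. P* = 56 and Q* = 175.
Since 22 < 56, the ceiling is binding.
At P = 22: Qd = 231 - 22 = 209 and Qs = 4·22 - 49 = 39.
Consumer surplus without the control is ½ · (231 - 56) · 175 = 15312.5.
With the ceiling, 39 units are sold at 22 (assume they go to the highest-value buyers). The demand price at Q = 39 is 192, so CS = ½ · [(231 - 22) + (192 - 22)] · 39 = 7390.5.
Change in consumer surplus = 7390.5 - 15312.5 = -7922.

-7922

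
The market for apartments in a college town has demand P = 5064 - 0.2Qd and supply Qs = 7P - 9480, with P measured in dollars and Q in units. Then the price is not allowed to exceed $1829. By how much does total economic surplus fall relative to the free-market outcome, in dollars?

Rearranging demand gives Qd = 25320 - 5P. Equilibrium: 25320 - 5P = 7P - 9480, so 34800 = 12P and P* = 2900, Q* = 10820.
Since 1829 < 2900, the ceiling is binding.
At P = 1829: Qd = 25320 - 5·1829 = 16175 and Qs = 7·1829 - 9480 = 3323.
Quantity traded falls to 3323. At Q = 3323 the demand price is (25320 - 3323)/5 = 4399.4 and the supply price is (9480 + 3323)/7 = 1829.
Deadweight loss = ½ · (4399.4 - 1829) · (10820 - 3323) = ½ · 2570.4 · 7497 = 9635144.4.

9635144.4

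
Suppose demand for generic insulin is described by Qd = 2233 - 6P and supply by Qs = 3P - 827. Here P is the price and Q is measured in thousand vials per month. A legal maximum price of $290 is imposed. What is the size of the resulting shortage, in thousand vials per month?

450

Setting quantity demanded equal to quantity supplied, 2233 - 6P = 3P - 827, gives P* = 340 and Q* = 193.
Since 290 < 340, the ceiling is binding.
At P = 290: Qd = 2233 - 6·290 = 493 and Qs = 3·290 - 827 = 43.
Shortage = Qd - Qs = 493 - 43 = 450.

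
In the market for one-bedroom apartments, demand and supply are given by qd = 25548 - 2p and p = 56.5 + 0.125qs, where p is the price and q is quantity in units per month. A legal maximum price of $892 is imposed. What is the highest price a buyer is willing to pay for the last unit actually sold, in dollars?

9432

Rearranging supply gives qs = 8p - 452. Setting quantity demanded equal to quantity supplied, 25548 - 2p = 8p - 452, gives p* = 2600 and q* = 20348.
The ceiling of 892 is below the equilibrium price 2600, so it binds.
At p = 892: qd = 25548 - 2·892 = 23764 and qs = 8·892 - 452 = 6684.
Only 6684 units reach the market. On the demand curve, the marginal buyer's willingness to pay at q = 6684 is (25548 - 6684)/2 = 9432.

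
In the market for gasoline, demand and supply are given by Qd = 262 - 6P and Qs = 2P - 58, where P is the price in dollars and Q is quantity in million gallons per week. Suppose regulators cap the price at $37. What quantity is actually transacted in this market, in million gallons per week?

Equilibrium: 262 - 6P = 2P - 58, so 320 = 8P and P* = 40, Q* = 22.
The ceiling of 37 is below the equilibrium price 40, so it binds.
At P = 37: Qd = 262 - 6·37 = 40 and Qs = 2·37 - 58 = 16.
The quantity actually transacted is the short side, supply: 16.

16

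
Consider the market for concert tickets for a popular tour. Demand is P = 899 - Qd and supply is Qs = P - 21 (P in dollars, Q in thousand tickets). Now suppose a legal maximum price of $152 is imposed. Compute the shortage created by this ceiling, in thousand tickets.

Rearranging demand gives Qd = 899 - P. In a free market, 899 - P = P - 21 gives the equilibrium P* = 460, Q* = 439.
Because the ceiling (152) lies below the market-clearing price, it is binding.
At P = 152: Qd = 899 - 152 = 747 and Qs = 152 - 21 = 131.
Shortage = Qd - Qs = 747 - 131 = 616.

616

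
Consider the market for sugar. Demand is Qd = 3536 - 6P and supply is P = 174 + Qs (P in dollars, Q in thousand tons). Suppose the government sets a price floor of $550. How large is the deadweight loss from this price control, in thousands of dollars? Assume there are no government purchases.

Rearranging supply gives Qs = P - 174. Equilibrium: 3536 - 6P = P - 174, so 3710 = 7P and P* = 530, Q* = 356.
Because the floor (550) lies above the market-clearing price, it is binding.
At P = 550: Qd = 3536 - 6·550 = 236 and Qs = 550 - 174 = 376.
Quantity traded falls to 236. At Q = 236 the demand price is (3536 - 236)/6 = 550 and the supply price is 174 + 236 = 410.
Deadweight loss = ½ · (550 - 410) · (356 - 236) = ½ · 140 · 120 = 8400.

8400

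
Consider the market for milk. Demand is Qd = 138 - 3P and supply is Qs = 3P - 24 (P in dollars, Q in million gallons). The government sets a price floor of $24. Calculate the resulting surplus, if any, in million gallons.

0

Without the control the market clears where 138 - 3P = 3P - 24, i.e. P* = 27 and Q* = 57.
Since 24 is below P* = 27, the floor does not bind and the free-market outcome prevails.
Since the control does not bind, there is no surplus.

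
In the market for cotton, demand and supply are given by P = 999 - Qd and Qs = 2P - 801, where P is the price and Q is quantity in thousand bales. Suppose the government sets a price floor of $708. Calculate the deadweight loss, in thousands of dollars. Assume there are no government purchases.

8748

Rearranging demand gives Qd = 999 - P. Setting quantity demanded equal to quantity supplied, 999 - P = 2P - 801, gives P* = 600 and Q* = 399.
Since 708 > 600, the floor is binding.
At P = 708: Qd = 999 - 708 = 291 and Qs = 2·708 - 801 = 615.
Quantity traded falls to 291. At Q = 291 the demand price is 999 - 291 = 708 and the supply price is (801 + 291)/2 = 546.
Deadweight loss = ½ · (708 - 546) · (399 - 291) = ½ · 162 · 108 = 8748.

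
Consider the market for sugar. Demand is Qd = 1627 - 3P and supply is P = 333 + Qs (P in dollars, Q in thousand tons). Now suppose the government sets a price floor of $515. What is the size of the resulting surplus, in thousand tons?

100

Rearranging supply gives Qs = P - 333. Setting quantity demanded equal to quantity supplied, 1627 - 3P = P - 333, gives P* = 490 and Q* = 157.
Since 515 > 490, the floor is binding.
At P = 515: Qd = 1627 - 3·515 = 82 and Qs = 515 - 333 = 182.
Surplus = Qs - Qd = 182 - 82 = 100.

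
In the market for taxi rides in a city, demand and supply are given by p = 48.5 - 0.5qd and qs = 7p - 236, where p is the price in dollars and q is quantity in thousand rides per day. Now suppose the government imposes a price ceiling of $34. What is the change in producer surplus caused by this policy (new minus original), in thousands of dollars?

Rearranging demand gives qd = 97 - 2p. Without the control the market clears where 97 - 2p = 7p - 236, i.e. p* = 37 and q* = 23.
The ceiling of 34 is below the equilibrium price 37, so it binds.
At p = 34: qd = 97 - 2·34 = 29 and qs = 7·34 - 236 = 2.
Producer surplus without the control is ½ · (37 - 236/7) · 23 = 529/14.
With the ceiling, producers sell 2 units at 34, so PS = ½ · (34 - 236/7) · 2 = 2/7.
Change in producer surplus = 2/7 - 529/14 = -37.5.

-37.5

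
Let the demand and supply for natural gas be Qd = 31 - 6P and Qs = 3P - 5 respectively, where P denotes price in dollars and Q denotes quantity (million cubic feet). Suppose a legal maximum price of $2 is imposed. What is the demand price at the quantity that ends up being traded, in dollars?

Setting quantity demanded equal to quantity supplied, 31 - 6P = 3P - 5, gives P* = 4 and Q* = 7.
The ceiling of 2 is below the equilibrium price 4, so it binds.
At P = 2: Qd = 31 - 6·2 = 19 and Qs = 3·2 - 5 = 1.
Only 1 units reach the market. On the demand curve, the marginal buyer's willingness to pay at Q = 1 is (31 - 1)/6 = 5.

5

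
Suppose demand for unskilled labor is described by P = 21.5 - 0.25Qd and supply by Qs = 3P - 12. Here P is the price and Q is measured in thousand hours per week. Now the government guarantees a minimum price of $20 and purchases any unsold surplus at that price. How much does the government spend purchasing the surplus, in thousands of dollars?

Rearranging demand gives Qd = 86 - 4P. Setting quantity demanded equal to quantity supplied, 86 - 4P = 3P - 12, gives P* = 14 and Q* = 30.
Since 20 > 14, the floor is binding.
At P = 20: Qd = 86 - 4·20 = 6 and Qs = 3·20 - 12 = 48.
Surplus = Qs - Qd = 42.
Government expenditure = surplus × support price = 42 × 20 = 840.

840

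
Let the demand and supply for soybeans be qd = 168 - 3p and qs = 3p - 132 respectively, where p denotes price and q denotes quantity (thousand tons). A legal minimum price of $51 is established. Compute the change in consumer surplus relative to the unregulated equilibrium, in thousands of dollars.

-16.5

In a free market, 168 - 3p = 3p - 132 gives the equilibrium p* = 50, q* = 18.
Because the floor (51) lies above the market-clearing price, it is binding.
At p = 51: qd = 168 - 3·51 = 15 and qs = 3·51 - 132 = 21.
Consumer surplus without the control is ½ · (56 - 50) · 18 = 54.
With the floor, consumers buy 15 units at 51, so CS = ½ · (56 - 51) · 15 = 37.5.
Change in consumer surplus = 37.5 - 54 = -16.5.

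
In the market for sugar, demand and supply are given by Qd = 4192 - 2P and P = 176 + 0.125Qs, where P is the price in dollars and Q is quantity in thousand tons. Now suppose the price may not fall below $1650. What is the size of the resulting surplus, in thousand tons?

10900

Rearranging supply gives Qs = 8P - 1408. Setting quantity demanded equal to quantity supplied, 4192 - 2P = 8P - 1408, gives P* = 560 and Q* = 3072.
The floor of 1650 is above the equilibrium price 560, so it binds.
At P = 1650: Qd = 4192 - 2·1650 = 892 and Qs = 8·1650 - 1408 = 11792.
Surplus = Qs - Qd = 11792 - 892 = 10900.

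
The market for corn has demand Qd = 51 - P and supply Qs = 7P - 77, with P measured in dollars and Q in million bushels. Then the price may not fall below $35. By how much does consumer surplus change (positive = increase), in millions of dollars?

In a free market, 51 - P = 7P - 77 gives the equilibrium P* = 16, Q* = 35.
Because the floor (35) lies above the market-clearing price, it is binding.
At P = 35: Qd = 51 - 35 = 16 and Qs = 7·35 - 77 = 168.
Consumer surplus without the control is ½ · (51 - 16) · 35 = 612.5.
With the floor, consumers buy 16 units at 35, so CS = ½ · (51 - 35) · 16 = 128.
Change in consumer surplus = 128 - 612.5 = -484.5.

-484.5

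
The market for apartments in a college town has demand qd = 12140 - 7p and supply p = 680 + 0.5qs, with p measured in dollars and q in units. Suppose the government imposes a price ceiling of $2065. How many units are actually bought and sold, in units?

1640

Rearranging supply gives qs = 2p - 1360. Without the control the market clears where 12140 - 7p = 2p - 1360, i.e. p* = 1500 and q* = 1640.
Since 2065 is above p* = 1500, the ceiling does not bind and the free-market outcome prevails.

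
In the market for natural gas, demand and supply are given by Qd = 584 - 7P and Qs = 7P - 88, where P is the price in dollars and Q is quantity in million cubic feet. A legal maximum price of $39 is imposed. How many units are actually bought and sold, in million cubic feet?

In a free market, 584 - 7P = 7P - 88 gives the equilibrium P* = 48, Q* = 248.
The ceiling of 39 is below the equilibrium price 48, so it binds.
At P = 39: Qd = 584 - 7·39 = 311 and Qs = 7·39 - 88 = 185.
The quantity actually transacted is the short side, supply: 185.

185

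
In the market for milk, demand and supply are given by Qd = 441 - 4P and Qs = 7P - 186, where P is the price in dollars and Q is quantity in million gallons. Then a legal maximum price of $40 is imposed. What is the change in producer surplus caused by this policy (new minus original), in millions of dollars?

-2609.5

Without the control the market clears where 441 - 4P = 7P - 186, i.e. P* = 57 and Q* = 213.
The ceiling of 40 is below the equilibrium price 57, so it binds.
At P = 40: Qd = 441 - 4·40 = 281 and Qs = 7·40 - 186 = 94.
Producer surplus without the control is ½ · (57 - 186/7) · 213 = 45369/14.
With the ceiling, producers sell 94 units at 40, so PS = ½ · (40 - 186/7) · 94 = 4418/7.
Change in producer surplus = 4418/7 - 45369/14 = -2609.5.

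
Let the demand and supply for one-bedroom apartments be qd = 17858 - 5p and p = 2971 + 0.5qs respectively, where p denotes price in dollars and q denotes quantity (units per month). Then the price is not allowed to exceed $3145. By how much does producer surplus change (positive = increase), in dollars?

Rearranging supply gives qs = 2p - 5942. In a free market, 17858 - 5p = 2p - 5942 gives the equilibrium p* = 3400, q* = 858.
The ceiling of 3145 is below the equilibrium price 3400, so it binds.
At p = 3145: qd = 17858 - 5·3145 = 2133 and qs = 2·3145 - 5942 = 348.
Producer surplus without the control is ½ · (3400 - 2971) · 858 = 184041.
With the ceiling, producers sell 348 units at 3145, so PS = ½ · (3145 - 2971) · 348 = 30276.
Change in producer surplus = 30276 - 184041 = -153765.

-153765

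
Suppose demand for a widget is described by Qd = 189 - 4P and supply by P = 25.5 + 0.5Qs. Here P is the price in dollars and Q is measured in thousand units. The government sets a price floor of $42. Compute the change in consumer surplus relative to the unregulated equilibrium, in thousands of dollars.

-50

Rearranging supply gives Qs = 2P - 51. Setting quantity demanded equal to quantity supplied, 189 - 4P = 2P - 51, gives P* = 40 and Q* = 29.
Because the floor (42) lies above the market-clearing price, it is binding.
At P = 42: Qd = 189 - 4·42 = 21 and Qs = 2·42 - 51 = 33.
Consumer surplus without the control is ½ · (47.25 - 40) · 29 = 105.125.
With the floor, consumers buy 21 units at 42, so CS = ½ · (47.25 - 42) · 21 = 55.125.
Change in consumer surplus = 55.125 - 105.125 = -50.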